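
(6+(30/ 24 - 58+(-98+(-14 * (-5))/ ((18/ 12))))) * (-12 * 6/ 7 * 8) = 8400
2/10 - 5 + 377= 1861/5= 372.20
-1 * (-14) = 14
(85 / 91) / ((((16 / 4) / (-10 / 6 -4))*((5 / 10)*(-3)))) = 1445 / 1638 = 0.88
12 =12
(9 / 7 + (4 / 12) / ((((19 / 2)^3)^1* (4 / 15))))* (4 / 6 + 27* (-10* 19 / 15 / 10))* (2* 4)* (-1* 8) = 1989497792 / 720195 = 2762.44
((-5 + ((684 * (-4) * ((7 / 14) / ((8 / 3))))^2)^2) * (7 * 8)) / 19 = 3878443663136 / 19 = 204128613849.26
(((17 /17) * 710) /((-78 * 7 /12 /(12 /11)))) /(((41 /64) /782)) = -852817920 /41041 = -20779.66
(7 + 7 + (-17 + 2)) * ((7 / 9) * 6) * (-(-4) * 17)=-952 / 3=-317.33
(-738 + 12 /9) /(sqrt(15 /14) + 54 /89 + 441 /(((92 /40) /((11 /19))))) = -580413932447440 /87931928481427 + 3342990642290*sqrt(210) /791387356332843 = -6.54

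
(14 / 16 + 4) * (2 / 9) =13 / 12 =1.08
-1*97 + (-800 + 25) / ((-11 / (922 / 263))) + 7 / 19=150.36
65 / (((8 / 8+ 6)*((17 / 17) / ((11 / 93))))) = 715 / 651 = 1.10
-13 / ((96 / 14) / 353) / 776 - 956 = -35641211 / 37248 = -956.86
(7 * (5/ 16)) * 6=105/ 8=13.12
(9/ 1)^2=81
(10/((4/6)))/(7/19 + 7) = 2.04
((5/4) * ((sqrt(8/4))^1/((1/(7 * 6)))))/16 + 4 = 4 + 105 * sqrt(2)/32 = 8.64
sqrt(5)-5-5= -7.76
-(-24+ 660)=-636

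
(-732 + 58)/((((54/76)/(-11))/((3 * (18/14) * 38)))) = 10705816/7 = 1529402.29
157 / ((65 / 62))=9734 / 65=149.75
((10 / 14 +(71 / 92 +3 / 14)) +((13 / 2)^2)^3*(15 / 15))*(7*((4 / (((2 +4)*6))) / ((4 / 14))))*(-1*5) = -27199681915 / 26496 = -1026558.04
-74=-74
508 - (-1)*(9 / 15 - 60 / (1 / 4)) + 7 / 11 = 14808 / 55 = 269.24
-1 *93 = -93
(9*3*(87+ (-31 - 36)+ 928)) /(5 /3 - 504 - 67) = -19197 /427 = -44.96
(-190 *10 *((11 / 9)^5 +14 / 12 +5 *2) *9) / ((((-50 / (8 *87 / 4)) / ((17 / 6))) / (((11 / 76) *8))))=17796800098 / 6561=2712513.35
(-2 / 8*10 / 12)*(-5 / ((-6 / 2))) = -25 / 72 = -0.35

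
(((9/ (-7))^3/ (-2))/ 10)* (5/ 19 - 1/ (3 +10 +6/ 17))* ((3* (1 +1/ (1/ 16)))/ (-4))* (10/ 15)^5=-35496/ 1056685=-0.03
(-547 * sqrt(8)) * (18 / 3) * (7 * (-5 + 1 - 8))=551376 * sqrt(2)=779763.42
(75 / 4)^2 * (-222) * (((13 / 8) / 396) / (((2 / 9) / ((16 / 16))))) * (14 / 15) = -3787875 / 2816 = -1345.13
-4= -4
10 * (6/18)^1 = 3.33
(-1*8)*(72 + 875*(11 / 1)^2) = -847576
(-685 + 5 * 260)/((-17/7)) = -4305/17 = -253.24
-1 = -1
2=2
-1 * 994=-994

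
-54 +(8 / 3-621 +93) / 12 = -880 / 9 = -97.78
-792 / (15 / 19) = -5016 / 5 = -1003.20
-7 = -7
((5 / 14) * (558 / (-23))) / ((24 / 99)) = -46035 / 1288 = -35.74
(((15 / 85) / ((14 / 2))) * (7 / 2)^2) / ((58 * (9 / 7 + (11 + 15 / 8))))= 147 / 390949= 0.00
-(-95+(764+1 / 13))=-8698 / 13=-669.08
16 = 16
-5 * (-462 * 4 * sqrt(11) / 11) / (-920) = -21 * sqrt(11) / 23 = -3.03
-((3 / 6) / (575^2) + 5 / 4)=-1653127 / 1322500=-1.25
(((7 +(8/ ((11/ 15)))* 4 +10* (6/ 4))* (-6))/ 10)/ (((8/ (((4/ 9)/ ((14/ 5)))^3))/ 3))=-18050/ 305613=-0.06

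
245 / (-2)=-245 / 2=-122.50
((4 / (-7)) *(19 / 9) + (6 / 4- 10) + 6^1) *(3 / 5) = -467 / 210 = -2.22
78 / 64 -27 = -825 / 32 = -25.78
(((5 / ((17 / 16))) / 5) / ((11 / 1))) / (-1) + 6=1106 / 187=5.91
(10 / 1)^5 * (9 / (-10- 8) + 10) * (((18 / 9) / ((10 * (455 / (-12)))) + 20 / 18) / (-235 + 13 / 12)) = -3441584000 / 766311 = -4491.11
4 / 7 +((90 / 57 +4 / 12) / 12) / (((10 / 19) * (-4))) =4997 / 10080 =0.50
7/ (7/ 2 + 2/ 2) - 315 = -2821/ 9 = -313.44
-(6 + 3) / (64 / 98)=-441 / 32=-13.78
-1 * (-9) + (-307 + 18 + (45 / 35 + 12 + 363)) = 674 / 7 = 96.29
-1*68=-68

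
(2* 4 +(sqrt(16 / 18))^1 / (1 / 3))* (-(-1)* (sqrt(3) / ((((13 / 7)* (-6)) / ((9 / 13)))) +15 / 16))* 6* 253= 2277* (845 - 56* sqrt(3))* (sqrt(2) +4) / 676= 13641.32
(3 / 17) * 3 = 9 / 17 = 0.53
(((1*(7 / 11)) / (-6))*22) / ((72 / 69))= -161 / 72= -2.24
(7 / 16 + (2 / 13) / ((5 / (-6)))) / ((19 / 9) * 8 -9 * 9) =-2367 / 600080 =-0.00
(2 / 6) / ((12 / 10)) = 5 / 18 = 0.28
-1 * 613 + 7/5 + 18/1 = -2968/5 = -593.60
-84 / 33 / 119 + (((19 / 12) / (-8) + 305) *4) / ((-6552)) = -6100799 / 29405376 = -0.21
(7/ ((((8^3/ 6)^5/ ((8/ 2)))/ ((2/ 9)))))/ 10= 189/ 1374389534720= 0.00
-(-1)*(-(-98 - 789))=887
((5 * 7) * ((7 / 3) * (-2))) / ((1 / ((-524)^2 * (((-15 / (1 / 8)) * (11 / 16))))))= 3699911600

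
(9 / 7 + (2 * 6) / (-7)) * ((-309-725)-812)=5538 / 7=791.14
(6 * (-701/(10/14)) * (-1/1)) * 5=29442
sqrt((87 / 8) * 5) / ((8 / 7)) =7 * sqrt(870) / 32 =6.45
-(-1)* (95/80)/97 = 19/1552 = 0.01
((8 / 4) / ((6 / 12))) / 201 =4 / 201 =0.02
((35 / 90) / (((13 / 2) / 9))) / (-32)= -7 / 416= -0.02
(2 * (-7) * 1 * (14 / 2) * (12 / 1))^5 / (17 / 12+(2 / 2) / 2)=-26990930365120512 / 23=-1173518711526978.78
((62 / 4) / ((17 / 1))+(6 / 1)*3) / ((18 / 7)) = 4501 / 612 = 7.35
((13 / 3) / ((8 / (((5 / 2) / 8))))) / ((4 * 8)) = 65 / 12288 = 0.01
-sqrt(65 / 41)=-sqrt(2665) / 41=-1.26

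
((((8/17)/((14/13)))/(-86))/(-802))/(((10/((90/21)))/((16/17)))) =624/244178123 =0.00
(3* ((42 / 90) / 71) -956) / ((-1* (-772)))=-339373 / 274060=-1.24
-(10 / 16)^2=-25 / 64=-0.39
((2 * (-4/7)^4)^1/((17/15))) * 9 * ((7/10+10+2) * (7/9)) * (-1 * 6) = -585216/5831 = -100.36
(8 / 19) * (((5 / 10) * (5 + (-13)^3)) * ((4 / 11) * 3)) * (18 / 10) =-946944 / 1045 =-906.17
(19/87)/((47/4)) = 76/4089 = 0.02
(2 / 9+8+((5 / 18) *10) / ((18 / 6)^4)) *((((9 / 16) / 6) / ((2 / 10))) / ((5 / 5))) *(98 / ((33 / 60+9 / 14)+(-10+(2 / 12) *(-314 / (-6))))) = -51612925 / 11556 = -4466.33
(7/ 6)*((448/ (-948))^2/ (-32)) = -1372/ 168507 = -0.01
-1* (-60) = 60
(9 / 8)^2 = 81 / 64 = 1.27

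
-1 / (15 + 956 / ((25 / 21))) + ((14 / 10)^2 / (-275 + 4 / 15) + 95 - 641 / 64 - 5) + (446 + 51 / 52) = 14211572812217 / 26969142720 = 526.96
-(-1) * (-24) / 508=-6 / 127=-0.05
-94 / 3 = -31.33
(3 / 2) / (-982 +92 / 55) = -165 / 107836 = -0.00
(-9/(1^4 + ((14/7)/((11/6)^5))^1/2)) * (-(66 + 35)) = 146395359/168827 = 867.13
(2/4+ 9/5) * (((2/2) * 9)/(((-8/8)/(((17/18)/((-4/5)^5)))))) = 244375/4096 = 59.66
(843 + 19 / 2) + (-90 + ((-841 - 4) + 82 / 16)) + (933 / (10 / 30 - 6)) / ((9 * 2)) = -11767 / 136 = -86.52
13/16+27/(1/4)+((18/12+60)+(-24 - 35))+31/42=37649/336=112.05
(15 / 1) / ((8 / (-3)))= -45 / 8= -5.62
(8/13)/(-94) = -4/611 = -0.01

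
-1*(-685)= 685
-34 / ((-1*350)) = 17 / 175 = 0.10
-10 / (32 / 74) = -185 / 8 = -23.12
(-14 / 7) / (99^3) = -2 / 970299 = -0.00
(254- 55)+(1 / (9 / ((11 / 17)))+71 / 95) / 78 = 8677853 / 43605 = 199.01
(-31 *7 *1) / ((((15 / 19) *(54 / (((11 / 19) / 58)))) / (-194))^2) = -247052113 / 551780100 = -0.45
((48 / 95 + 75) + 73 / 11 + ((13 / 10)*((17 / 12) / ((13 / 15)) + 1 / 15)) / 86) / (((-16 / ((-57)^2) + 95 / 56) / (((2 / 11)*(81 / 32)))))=22.36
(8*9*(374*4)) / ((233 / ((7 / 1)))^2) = 5277888 / 54289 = 97.22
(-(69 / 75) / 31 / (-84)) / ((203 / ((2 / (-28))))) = -23 / 185014200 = -0.00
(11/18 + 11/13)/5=341/1170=0.29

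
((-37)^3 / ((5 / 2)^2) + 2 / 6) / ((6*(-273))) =607811 / 122850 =4.95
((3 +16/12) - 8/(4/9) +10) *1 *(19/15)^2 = -3971/675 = -5.88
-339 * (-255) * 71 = 6137595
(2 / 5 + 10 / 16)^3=68921 / 64000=1.08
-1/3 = -0.33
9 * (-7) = -63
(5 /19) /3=0.09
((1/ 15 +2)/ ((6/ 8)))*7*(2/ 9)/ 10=868/ 2025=0.43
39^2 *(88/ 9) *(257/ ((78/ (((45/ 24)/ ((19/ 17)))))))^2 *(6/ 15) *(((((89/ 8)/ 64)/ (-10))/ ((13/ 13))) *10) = -93436548095/ 2957312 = -31595.09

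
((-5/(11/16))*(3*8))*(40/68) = -19200/187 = -102.67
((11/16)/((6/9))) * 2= 33/16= 2.06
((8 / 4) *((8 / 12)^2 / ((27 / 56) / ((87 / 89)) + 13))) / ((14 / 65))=60320 / 197217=0.31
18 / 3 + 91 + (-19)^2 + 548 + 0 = 1006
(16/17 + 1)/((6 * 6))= 11/204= 0.05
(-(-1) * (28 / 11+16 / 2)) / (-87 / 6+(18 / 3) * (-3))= -232 / 715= -0.32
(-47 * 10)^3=-103823000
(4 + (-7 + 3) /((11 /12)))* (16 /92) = -16 /253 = -0.06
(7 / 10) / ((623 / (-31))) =-31 / 890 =-0.03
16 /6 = 8 /3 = 2.67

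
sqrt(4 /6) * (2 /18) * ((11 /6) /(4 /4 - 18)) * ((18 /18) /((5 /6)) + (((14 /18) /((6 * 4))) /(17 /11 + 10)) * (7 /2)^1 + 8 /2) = -15720749 * sqrt(6) /755477280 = -0.05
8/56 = 1/7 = 0.14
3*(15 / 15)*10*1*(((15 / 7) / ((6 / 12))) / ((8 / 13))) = 208.93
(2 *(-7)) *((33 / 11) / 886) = -0.05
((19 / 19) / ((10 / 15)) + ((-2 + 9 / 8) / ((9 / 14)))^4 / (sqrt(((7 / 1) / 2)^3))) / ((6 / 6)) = 117649*sqrt(14) / 839808 + 3 / 2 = 2.02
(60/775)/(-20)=-3/775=-0.00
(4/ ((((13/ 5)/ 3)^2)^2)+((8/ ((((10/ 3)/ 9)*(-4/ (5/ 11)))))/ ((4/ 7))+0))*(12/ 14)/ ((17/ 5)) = 52679565/ 74772698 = 0.70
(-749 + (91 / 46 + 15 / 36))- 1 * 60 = -806.61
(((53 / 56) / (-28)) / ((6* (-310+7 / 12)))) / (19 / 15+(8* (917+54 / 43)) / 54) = 307665 / 2320214906576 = 0.00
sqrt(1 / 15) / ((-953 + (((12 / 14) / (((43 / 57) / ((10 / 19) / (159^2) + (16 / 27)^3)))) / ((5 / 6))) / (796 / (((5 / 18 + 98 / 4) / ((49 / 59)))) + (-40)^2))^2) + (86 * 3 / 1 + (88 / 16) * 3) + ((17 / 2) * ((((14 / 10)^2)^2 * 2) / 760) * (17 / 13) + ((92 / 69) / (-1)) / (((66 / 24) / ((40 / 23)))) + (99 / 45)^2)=18127528246201869928309627456335 * sqrt(15) / 246953674107044109895992086979735091489 + 1305792357251 / 4686825000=278.61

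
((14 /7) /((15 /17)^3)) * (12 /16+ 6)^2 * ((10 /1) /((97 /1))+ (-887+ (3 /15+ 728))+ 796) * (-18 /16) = -92253066507 /970000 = -95106.25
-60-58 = -118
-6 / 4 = -3 / 2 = -1.50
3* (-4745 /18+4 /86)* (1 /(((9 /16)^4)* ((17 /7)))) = -46792474624 /14388273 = -3252.13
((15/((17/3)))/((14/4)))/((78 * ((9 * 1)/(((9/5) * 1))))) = 3/1547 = 0.00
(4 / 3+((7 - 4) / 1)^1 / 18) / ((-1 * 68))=-3 / 136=-0.02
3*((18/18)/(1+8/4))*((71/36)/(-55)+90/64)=21707/15840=1.37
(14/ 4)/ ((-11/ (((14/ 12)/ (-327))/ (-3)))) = -49/ 129492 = -0.00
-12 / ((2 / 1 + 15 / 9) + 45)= -18 / 73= -0.25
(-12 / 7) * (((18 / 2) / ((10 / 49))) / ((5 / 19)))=-7182 / 25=-287.28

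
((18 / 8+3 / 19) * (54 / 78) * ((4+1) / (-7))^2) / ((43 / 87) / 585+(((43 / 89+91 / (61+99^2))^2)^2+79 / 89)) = 23918029779069730950450801880500 / 26638715557889515486799001355453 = 0.90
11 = 11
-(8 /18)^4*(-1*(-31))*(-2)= 15872 /6561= 2.42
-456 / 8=-57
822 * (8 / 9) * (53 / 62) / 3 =58088 / 279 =208.20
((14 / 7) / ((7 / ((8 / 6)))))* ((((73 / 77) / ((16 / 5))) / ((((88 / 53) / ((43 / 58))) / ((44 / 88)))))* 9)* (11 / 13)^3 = 27450555 / 199803968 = 0.14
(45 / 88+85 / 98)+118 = 514761 / 4312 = 119.38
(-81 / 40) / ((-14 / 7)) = 81 / 80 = 1.01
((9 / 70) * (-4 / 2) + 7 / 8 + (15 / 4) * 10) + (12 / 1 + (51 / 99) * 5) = 486889 / 9240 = 52.69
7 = 7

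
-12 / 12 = -1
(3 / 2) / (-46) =-0.03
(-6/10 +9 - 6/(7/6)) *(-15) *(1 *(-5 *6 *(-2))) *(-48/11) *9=115125.19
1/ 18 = 0.06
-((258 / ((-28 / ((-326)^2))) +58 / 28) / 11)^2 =-1553326005625 / 196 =-7925132681.76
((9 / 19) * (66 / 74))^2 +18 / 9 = 1076627 / 494209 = 2.18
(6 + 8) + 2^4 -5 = 25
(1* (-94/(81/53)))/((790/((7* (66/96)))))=-191807/511920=-0.37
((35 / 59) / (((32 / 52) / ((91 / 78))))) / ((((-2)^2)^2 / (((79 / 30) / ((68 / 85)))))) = 251615 / 1087488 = 0.23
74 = 74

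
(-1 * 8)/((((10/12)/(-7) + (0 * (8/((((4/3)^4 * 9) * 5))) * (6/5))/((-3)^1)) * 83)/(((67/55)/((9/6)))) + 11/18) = 135072/195107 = 0.69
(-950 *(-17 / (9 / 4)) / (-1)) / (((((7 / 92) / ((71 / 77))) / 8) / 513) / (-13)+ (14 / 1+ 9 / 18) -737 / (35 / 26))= 87549754656000 / 6501004921153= 13.47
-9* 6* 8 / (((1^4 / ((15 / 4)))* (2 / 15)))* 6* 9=-656100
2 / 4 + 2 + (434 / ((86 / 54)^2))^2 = 200217295997 / 6837602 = 29281.80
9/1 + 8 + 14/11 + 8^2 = 905/11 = 82.27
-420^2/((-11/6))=1058400/11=96218.18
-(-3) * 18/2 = 27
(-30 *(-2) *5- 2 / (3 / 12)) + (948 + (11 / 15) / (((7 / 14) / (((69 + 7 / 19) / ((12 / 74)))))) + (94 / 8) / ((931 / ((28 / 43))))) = 480586541 / 257355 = 1867.41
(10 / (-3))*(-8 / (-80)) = -1 / 3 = -0.33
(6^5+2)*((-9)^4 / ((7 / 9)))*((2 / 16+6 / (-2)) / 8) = -5281755903 / 224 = -23579267.42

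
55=55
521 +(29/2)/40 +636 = 92589/80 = 1157.36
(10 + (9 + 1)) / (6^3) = 5 / 54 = 0.09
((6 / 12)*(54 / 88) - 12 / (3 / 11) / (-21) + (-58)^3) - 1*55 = -360664177 / 1848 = -195164.60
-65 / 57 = -1.14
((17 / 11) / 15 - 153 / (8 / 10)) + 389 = 130583 / 660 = 197.85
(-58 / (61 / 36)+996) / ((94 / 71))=726.44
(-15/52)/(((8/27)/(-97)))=39285/416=94.44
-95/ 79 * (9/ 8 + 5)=-4655/ 632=-7.37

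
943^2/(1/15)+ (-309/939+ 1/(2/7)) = 8350050095/626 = 13338738.17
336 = 336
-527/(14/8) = -2108/7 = -301.14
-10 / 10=-1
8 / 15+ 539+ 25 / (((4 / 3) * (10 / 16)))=8543 / 15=569.53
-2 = -2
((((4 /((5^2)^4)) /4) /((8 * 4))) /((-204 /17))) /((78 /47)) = -47 /11700000000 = -0.00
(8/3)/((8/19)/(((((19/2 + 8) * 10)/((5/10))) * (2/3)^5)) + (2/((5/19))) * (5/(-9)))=-638400/1008613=-0.63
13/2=6.50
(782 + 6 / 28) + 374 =16187 / 14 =1156.21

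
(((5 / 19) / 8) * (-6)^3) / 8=-135 / 152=-0.89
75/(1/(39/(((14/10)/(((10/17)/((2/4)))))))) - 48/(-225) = 21939404/8925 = 2458.20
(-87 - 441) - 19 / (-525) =-277181 / 525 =-527.96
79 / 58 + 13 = 833 / 58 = 14.36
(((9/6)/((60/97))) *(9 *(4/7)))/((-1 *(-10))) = 873/700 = 1.25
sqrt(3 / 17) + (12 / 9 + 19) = sqrt(51) / 17 + 61 / 3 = 20.75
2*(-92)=-184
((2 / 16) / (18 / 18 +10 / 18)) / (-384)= -0.00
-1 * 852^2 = -725904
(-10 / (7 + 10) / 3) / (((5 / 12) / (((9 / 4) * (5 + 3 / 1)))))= -144 / 17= -8.47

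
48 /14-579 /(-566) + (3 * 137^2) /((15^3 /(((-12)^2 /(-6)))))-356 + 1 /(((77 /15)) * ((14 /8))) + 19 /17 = -1460044744591 /1944846750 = -750.72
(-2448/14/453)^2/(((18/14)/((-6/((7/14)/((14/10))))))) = -221952/114005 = -1.95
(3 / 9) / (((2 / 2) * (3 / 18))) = 2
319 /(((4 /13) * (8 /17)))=2203.09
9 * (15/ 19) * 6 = 810/ 19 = 42.63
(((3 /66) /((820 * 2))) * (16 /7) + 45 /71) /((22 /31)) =11011138 /12328085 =0.89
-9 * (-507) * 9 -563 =40504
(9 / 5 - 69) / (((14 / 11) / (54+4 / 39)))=-37136 / 13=-2856.62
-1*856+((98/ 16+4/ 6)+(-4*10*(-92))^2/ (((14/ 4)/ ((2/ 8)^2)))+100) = 40501333/ 168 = 241079.36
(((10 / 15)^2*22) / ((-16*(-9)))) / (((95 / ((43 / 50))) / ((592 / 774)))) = 814 / 1731375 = 0.00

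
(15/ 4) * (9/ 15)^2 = 27/ 20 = 1.35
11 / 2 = 5.50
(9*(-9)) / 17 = -81 / 17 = -4.76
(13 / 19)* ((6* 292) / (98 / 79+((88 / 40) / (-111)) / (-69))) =966.10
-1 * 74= -74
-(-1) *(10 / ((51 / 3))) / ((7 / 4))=40 / 119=0.34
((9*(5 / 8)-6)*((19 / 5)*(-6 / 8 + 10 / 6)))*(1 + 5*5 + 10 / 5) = -1463 / 40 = -36.58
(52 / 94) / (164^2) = 13 / 632056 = 0.00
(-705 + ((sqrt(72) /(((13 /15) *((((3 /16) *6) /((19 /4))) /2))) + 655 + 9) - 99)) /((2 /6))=-420 + 2280 *sqrt(2) /13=-171.97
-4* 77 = -308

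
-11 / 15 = -0.73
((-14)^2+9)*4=820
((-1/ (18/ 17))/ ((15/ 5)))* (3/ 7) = -17/ 126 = -0.13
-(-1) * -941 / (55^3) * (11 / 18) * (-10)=941 / 27225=0.03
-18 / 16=-9 / 8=-1.12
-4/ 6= -2/ 3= -0.67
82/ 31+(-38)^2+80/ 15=135034/ 93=1451.98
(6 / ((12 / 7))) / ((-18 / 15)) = -35 / 12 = -2.92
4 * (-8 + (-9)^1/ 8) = -73/ 2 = -36.50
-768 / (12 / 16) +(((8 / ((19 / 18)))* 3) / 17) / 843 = -92941168 / 90763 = -1024.00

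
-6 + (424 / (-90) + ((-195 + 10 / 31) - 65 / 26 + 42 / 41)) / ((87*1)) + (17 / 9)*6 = 30100111 / 9951930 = 3.02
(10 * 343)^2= 11764900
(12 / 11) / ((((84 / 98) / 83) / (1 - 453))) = -47747.64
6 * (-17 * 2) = -204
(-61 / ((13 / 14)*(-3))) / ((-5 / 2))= -1708 / 195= -8.76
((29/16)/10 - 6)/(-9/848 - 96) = 7049/116310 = 0.06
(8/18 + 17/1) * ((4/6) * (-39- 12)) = -5338/9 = -593.11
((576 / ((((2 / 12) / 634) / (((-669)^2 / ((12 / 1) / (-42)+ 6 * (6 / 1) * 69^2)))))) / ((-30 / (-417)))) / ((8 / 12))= 119294749.14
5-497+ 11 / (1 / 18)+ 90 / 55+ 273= -213 / 11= -19.36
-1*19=-19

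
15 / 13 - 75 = -73.85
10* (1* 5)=50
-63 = -63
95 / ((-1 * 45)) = -19 / 9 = -2.11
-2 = -2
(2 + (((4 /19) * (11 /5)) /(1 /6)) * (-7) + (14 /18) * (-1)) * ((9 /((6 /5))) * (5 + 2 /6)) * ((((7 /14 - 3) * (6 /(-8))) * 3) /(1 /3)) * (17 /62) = -3974685 /1178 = -3374.10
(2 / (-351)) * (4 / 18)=-4 / 3159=-0.00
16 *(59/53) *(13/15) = 12272/795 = 15.44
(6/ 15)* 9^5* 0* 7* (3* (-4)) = 0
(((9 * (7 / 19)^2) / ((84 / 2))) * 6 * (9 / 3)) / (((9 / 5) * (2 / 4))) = 210 / 361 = 0.58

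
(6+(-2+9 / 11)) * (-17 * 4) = -3604 / 11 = -327.64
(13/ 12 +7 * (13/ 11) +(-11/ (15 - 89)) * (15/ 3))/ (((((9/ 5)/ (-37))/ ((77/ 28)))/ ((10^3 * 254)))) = -3915171875/ 27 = -145006365.74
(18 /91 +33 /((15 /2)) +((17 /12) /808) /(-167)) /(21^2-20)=3387425609 /310171985760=0.01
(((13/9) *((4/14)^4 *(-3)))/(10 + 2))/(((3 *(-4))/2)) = 26/64827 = 0.00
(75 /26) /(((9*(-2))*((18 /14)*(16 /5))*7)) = -125 /22464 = -0.01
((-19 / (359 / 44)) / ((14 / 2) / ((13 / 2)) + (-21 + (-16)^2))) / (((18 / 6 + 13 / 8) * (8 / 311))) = -307268 / 3705957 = -0.08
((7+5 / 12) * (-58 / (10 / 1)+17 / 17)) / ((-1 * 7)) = 178 / 35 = 5.09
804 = 804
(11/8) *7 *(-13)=-1001/8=-125.12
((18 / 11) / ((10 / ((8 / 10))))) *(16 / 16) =36 / 275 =0.13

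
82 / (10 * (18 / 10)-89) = -82 / 71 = -1.15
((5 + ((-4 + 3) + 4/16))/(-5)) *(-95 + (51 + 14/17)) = 367/10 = 36.70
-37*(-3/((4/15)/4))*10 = 16650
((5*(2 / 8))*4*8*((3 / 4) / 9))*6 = 20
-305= -305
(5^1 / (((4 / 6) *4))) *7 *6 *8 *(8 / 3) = 1680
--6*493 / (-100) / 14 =-1479 / 700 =-2.11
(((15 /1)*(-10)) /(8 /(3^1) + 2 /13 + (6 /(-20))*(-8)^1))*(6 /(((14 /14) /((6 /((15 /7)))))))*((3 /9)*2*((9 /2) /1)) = -737100 /509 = -1448.13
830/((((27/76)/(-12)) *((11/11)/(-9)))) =252320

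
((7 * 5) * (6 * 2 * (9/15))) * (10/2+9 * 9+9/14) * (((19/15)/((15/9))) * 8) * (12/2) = 19912608/25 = 796504.32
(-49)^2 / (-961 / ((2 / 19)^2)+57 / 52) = -31213 / 1127479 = -0.03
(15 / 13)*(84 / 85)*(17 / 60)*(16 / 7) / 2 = 24 / 65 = 0.37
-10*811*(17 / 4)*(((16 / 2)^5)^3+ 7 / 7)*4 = -4850869379887405710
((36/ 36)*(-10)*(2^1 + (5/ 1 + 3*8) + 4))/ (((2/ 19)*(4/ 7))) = -23275/ 4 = -5818.75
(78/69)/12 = 13/138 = 0.09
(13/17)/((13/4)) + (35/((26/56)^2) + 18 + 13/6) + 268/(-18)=8681743/51714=167.88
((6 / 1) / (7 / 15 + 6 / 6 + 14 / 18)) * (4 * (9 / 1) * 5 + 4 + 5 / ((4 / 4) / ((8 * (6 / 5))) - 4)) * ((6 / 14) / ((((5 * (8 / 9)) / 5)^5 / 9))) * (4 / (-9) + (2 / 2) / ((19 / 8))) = -102140302995 / 1286129152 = -79.42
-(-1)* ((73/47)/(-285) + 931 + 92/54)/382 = 56220719/23026005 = 2.44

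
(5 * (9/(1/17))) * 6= 4590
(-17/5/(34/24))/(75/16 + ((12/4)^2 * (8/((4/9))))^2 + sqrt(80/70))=-564451776/6173382605195 + 6144 * sqrt(14)/6173382605195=-0.00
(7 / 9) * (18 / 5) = 14 / 5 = 2.80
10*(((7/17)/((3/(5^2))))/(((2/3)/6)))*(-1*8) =-42000/17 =-2470.59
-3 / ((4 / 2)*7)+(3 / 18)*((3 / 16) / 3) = -137 / 672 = -0.20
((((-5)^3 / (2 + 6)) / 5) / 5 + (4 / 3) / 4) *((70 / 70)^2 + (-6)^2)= -259 / 24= -10.79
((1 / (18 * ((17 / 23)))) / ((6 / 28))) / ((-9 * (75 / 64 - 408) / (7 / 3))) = 72128 / 322676541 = 0.00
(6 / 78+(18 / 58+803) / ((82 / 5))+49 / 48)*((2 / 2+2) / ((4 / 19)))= 705968275 / 989248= 713.64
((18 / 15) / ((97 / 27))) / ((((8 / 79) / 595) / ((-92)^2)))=1611293796 / 97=16611276.25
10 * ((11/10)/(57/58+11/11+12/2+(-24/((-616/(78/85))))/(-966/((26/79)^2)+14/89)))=1120247515390850/812969183617321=1.38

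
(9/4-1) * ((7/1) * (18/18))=35/4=8.75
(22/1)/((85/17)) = 4.40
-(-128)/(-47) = -128/47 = -2.72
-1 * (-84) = 84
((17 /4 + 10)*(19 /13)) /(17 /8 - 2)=2166 /13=166.62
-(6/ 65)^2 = -36/ 4225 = -0.01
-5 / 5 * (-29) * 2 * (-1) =-58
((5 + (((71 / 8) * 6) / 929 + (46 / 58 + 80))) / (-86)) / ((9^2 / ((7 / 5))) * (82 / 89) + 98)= -5763737455 / 873610849856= -0.01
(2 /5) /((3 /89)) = 178 /15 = 11.87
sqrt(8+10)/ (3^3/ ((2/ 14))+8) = 3*sqrt(2)/ 197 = 0.02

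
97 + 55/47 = 4614/47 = 98.17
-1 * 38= -38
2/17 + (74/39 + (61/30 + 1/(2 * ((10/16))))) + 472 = 210767/442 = 476.85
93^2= 8649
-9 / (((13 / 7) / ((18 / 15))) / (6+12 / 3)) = -756 / 13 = -58.15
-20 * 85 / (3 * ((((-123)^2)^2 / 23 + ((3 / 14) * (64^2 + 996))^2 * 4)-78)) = -1915900 / 49747648653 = -0.00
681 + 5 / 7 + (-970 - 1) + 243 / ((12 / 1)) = -7533 / 28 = -269.04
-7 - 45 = -52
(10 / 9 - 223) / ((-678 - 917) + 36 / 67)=133799 / 961461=0.14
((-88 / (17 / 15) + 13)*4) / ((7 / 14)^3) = -35168 / 17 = -2068.71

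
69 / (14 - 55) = -69 / 41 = -1.68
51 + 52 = 103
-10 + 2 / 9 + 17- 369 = -3256 / 9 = -361.78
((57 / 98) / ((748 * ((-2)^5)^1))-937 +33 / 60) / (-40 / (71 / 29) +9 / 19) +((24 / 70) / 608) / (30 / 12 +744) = 420298292237214207 / 7120248187162880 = 59.03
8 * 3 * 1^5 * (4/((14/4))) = 27.43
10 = 10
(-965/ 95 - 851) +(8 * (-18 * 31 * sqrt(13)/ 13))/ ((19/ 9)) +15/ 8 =-1445.75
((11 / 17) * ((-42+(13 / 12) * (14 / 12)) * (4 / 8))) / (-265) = 32263 / 648720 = 0.05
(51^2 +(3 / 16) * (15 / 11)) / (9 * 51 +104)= 457821 / 99088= 4.62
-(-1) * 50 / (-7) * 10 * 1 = -500 / 7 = -71.43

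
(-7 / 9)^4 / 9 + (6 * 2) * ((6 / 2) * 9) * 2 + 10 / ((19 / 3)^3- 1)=130725150263 / 201711384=648.08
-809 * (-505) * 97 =39628865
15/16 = 0.94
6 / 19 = 0.32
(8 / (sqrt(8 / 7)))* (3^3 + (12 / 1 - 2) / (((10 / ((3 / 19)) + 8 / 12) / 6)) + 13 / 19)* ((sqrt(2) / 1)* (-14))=-4240.65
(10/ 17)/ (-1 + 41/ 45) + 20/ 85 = -217/ 34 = -6.38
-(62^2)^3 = -56800235584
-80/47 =-1.70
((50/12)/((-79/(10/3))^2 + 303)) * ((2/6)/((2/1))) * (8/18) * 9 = 2500/778221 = 0.00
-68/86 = -34/43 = -0.79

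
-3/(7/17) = -51/7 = -7.29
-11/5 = -2.20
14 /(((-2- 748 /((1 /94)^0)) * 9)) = -7 /3375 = -0.00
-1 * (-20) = 20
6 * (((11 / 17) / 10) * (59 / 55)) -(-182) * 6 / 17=27477 / 425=64.65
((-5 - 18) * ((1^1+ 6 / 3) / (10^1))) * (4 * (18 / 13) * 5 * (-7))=17388 / 13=1337.54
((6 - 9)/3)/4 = -1/4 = -0.25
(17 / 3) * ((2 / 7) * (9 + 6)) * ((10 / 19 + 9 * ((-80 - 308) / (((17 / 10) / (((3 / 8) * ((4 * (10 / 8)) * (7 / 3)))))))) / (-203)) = 1075.06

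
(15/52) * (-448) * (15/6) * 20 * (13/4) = -21000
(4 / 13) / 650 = 2 / 4225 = 0.00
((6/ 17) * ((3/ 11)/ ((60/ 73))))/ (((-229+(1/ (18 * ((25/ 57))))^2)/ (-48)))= 23652000/ 963449993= 0.02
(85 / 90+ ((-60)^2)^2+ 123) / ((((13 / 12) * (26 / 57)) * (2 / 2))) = 340950953 / 13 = 26226996.38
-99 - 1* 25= -124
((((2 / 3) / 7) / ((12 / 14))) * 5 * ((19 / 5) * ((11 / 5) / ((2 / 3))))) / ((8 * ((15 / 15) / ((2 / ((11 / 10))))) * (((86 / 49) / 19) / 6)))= 17689 / 172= 102.84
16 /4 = 4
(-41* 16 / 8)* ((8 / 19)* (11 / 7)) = -7216 / 133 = -54.26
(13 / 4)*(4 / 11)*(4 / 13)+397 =4371 / 11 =397.36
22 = 22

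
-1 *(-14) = 14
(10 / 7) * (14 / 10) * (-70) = -140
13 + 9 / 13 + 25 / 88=15989 / 1144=13.98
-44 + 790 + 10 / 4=1497 / 2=748.50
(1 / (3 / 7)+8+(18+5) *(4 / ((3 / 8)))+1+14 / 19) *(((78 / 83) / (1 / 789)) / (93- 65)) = 10749336 / 1577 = 6816.32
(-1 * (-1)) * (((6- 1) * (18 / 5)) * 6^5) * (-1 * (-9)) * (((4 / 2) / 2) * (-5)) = -6298560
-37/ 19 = -1.95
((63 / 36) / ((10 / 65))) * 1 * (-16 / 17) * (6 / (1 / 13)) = -14196 / 17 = -835.06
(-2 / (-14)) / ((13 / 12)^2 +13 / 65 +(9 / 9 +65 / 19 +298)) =13680 / 29091377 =0.00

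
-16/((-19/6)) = 96/19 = 5.05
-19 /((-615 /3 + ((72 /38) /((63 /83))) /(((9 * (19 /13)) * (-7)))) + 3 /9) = 0.09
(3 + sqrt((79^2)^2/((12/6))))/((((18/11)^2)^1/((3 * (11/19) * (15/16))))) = 6655/3648 + 41533855 * sqrt(2)/21888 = 2685.38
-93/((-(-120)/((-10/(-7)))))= -31/28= -1.11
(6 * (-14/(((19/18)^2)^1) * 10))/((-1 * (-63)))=-4320/361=-11.97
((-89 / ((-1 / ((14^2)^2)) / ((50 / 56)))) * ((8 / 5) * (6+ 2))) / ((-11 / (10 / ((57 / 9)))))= -5608788.52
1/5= 0.20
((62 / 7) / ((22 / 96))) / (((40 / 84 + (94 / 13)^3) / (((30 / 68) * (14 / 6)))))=171629640 / 1632905879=0.11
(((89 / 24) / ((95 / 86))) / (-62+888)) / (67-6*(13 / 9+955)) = -3827 / 5340668200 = -0.00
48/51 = 16/17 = 0.94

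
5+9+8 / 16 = 29 / 2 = 14.50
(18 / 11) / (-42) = -3 / 77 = -0.04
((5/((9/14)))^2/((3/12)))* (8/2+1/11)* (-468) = -5096000/11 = -463272.73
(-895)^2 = 801025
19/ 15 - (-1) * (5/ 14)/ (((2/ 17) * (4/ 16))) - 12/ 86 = 13.27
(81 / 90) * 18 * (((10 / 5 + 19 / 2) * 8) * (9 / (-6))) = -11178 / 5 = -2235.60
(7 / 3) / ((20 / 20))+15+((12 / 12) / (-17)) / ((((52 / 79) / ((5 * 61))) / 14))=-483011 / 1326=-364.26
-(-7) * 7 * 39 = 1911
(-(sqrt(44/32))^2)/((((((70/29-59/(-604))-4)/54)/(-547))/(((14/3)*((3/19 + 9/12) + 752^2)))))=-7926892478562673/110086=-72006363012.21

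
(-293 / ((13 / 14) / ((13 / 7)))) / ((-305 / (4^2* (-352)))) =-3300352 / 305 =-10820.83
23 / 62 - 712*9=-6407.63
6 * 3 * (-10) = -180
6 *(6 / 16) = 9 / 4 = 2.25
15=15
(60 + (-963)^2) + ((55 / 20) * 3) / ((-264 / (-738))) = 14839233 / 16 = 927452.06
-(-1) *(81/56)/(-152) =-81/8512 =-0.01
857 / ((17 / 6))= 5142 / 17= 302.47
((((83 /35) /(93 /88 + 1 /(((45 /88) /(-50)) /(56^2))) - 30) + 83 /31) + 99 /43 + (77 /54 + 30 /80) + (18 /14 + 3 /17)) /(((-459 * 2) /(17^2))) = 6.85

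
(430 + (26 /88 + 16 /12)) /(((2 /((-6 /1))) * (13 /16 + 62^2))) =-227900 /676687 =-0.34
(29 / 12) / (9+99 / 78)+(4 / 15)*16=36061 / 8010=4.50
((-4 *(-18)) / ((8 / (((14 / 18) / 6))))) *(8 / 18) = 14 / 27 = 0.52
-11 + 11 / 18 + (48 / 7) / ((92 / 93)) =-10019 / 2898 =-3.46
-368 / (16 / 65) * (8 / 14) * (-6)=35880 / 7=5125.71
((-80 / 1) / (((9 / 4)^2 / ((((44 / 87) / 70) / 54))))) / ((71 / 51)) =-47872 / 31521231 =-0.00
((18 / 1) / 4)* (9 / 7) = 81 / 14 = 5.79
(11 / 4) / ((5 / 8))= 22 / 5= 4.40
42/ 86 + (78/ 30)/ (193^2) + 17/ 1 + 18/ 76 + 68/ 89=500780985193/ 27084865370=18.49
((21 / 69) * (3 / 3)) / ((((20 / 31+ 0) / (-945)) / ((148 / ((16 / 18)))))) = -74224.61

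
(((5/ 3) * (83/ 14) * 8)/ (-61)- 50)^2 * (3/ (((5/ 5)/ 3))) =4317804100/ 182329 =23681.39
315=315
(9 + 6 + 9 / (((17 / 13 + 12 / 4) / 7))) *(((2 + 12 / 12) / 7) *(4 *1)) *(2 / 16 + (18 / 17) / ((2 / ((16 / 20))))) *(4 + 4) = 265203 / 1190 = 222.86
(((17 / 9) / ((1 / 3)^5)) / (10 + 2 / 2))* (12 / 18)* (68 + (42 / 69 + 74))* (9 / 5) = 1806624 / 253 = 7140.81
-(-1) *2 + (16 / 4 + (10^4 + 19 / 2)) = 20031 / 2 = 10015.50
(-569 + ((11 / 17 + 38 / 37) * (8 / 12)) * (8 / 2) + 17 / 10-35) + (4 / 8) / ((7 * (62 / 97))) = -1631702893 / 2729860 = -597.72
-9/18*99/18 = -11/4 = -2.75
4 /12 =1 /3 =0.33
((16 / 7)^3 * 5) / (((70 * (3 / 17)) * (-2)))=-17408 / 7203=-2.42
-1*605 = -605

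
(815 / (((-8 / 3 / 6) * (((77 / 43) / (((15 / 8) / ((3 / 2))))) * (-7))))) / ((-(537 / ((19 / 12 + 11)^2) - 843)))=2397183135 / 11006474864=0.22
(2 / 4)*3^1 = 3 / 2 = 1.50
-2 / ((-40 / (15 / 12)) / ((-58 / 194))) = -29 / 1552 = -0.02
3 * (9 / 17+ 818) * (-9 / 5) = -75141 / 17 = -4420.06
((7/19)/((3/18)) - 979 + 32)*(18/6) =-53853/19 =-2834.37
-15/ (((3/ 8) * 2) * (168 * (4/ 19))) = -95/ 168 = -0.57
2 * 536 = 1072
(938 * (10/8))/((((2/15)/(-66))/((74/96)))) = -14316225/32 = -447382.03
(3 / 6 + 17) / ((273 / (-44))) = -110 / 39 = -2.82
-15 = -15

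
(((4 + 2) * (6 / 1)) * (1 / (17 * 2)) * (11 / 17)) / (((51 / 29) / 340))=38280 / 289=132.46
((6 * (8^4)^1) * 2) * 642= 31555584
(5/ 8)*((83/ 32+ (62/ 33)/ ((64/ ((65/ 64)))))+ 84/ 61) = 82465135/ 32980992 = 2.50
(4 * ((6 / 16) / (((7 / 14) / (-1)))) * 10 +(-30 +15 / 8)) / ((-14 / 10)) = 41.52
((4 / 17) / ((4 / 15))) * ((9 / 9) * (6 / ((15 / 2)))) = 12 / 17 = 0.71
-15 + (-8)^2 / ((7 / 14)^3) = 497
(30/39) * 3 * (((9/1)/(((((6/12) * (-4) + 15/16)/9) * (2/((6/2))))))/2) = -29160/221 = -131.95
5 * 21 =105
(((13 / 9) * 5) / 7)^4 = 17850625 / 15752961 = 1.13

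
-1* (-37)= 37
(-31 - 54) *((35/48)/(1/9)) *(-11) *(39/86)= 3828825/1376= 2782.58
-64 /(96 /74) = -148 /3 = -49.33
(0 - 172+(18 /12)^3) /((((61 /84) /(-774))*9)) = 1218147 /61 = 19969.62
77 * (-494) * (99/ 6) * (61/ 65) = -2945019/ 5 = -589003.80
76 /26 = 38 /13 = 2.92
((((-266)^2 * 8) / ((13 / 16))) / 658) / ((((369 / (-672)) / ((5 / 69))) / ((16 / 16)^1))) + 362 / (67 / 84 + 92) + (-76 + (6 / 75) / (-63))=-299676898999354 / 1414749588525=-211.82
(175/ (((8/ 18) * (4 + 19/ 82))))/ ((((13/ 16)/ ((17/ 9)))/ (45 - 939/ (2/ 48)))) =-21946717800/ 4511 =-4865155.80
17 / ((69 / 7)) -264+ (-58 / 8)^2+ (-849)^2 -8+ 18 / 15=3977626369 / 5520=720584.49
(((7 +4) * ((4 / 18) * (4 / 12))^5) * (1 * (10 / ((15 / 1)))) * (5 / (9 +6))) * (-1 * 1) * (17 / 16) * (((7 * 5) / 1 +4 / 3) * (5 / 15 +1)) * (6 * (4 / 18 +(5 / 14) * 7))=-15980272 / 3486784401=-0.00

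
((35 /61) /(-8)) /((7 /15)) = -75 /488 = -0.15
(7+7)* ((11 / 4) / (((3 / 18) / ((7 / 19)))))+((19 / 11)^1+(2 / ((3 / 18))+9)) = 22537 / 209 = 107.83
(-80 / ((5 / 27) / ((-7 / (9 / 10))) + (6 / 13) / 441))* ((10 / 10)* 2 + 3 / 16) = 222950 / 29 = 7687.93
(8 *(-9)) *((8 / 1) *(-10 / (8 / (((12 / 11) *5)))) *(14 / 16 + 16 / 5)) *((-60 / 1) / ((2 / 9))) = -4320981.82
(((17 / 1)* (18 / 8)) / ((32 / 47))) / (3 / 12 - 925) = -0.06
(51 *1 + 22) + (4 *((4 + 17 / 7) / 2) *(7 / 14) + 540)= 4336 / 7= 619.43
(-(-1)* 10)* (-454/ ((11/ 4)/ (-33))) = 54480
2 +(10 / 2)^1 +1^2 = 8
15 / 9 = 5 / 3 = 1.67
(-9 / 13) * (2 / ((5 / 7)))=-126 / 65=-1.94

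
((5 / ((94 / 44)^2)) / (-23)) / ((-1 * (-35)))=-484 / 355649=-0.00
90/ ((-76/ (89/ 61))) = -4005/ 2318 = -1.73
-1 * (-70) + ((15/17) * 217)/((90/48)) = 2926/17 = 172.12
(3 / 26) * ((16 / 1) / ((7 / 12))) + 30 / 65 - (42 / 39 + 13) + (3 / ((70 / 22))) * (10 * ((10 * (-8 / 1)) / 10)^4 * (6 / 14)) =10536447 / 637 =16540.73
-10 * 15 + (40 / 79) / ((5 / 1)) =-11842 / 79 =-149.90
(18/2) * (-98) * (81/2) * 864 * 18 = -555532992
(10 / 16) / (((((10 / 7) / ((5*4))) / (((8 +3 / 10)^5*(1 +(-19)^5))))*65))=-34137077303178549 / 2600000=-13129645116.61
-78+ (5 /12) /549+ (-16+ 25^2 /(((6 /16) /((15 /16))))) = 9674483 /6588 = 1468.50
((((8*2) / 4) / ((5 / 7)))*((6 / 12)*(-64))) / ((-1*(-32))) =-28 / 5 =-5.60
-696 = -696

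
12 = 12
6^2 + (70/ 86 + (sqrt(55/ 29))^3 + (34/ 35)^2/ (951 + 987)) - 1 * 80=-129663563/ 3002475 + 55 * sqrt(1595)/ 841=-40.57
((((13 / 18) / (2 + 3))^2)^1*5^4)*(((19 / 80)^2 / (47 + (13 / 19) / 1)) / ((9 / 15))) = 5795855 / 225441792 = 0.03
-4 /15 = -0.27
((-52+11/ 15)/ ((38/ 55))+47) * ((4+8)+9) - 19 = -22429/ 38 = -590.24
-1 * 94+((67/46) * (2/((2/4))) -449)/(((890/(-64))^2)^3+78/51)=-285407283415929196482/3036245716562470127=-94.00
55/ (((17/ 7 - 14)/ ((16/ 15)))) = -1232/ 243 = -5.07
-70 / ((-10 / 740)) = 5180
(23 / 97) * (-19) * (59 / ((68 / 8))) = -51566 / 1649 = -31.27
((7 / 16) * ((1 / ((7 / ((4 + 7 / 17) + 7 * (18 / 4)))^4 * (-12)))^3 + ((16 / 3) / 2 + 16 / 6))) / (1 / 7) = -1219925801449752123685902099996567305 / 2070849874467713926274343763968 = -589094.27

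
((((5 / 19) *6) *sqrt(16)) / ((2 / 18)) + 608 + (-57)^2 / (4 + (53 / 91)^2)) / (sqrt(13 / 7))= 965100067 *sqrt(91) / 8875451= 1037.30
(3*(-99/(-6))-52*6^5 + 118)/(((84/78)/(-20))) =52543985/7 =7506283.57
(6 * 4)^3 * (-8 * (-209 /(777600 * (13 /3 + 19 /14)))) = 5.22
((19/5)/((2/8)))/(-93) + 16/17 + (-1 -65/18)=-3.83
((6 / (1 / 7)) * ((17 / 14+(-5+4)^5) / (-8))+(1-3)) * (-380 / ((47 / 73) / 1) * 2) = 173375 / 47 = 3688.83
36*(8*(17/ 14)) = 2448/ 7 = 349.71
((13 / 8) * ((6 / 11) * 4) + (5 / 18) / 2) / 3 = 1459 / 1188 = 1.23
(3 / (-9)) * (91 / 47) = -91 / 141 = -0.65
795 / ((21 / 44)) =1665.71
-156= -156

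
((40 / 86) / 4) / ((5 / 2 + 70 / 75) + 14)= 150 / 22489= 0.01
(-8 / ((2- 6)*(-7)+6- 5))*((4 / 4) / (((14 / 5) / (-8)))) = 160 / 203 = 0.79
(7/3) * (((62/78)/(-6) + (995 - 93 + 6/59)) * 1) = 87168109/41418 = 2104.59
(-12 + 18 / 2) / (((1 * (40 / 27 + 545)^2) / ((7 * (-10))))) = 30618 / 43542005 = 0.00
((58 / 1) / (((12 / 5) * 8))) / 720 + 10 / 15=4637 / 6912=0.67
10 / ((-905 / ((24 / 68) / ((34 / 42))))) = -252 / 52309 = -0.00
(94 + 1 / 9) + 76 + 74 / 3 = 1753 / 9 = 194.78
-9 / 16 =-0.56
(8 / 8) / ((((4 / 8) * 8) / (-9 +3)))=-3 / 2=-1.50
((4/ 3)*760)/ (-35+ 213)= 5.69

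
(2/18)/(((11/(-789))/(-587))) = 154381/33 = 4678.21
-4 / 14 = -2 / 7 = -0.29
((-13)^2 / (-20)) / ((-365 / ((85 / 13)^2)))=289 / 292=0.99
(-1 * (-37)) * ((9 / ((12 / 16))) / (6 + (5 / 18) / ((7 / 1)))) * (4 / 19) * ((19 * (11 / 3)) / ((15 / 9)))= 2461536 / 3805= 646.92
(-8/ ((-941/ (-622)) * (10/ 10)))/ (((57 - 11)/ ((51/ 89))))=-0.07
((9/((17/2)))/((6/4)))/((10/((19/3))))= 0.45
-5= -5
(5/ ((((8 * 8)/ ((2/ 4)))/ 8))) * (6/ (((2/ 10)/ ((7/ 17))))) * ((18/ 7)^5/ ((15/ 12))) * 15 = 212576400/ 40817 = 5208.04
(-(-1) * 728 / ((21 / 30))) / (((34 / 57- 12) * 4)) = -22.80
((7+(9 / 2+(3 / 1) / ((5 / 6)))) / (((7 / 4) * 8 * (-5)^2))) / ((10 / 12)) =453 / 8750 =0.05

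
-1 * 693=-693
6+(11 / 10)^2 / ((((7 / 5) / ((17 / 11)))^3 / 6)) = 118971 / 7546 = 15.77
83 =83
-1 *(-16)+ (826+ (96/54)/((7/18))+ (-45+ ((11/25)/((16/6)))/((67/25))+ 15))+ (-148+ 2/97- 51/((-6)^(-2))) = -424848713/363944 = -1167.35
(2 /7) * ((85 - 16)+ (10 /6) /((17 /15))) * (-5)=-11980 /119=-100.67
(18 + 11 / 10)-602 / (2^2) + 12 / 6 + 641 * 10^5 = 320499353 / 5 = 64099870.60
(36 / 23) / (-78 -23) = -36 / 2323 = -0.02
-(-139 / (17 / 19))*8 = 21128 / 17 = 1242.82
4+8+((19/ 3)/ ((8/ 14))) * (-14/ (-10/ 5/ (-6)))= -907/ 2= -453.50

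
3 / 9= 1 / 3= 0.33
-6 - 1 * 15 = -21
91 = 91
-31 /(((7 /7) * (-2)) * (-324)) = -31 /648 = -0.05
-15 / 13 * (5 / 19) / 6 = -25 / 494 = -0.05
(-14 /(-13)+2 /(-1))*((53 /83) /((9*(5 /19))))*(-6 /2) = 4028 /5395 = 0.75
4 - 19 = -15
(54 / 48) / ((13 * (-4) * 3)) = -3 / 416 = -0.01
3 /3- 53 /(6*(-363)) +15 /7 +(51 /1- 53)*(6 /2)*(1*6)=-500569 /15246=-32.83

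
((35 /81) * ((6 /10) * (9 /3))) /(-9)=-7 /81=-0.09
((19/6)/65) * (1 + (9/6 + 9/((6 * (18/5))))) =133/936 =0.14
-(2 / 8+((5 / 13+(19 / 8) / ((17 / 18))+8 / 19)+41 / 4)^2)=-184.41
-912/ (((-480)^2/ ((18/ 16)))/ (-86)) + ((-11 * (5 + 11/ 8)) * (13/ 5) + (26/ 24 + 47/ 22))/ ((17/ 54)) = -40025199/ 70400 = -568.54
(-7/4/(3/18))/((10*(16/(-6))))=0.39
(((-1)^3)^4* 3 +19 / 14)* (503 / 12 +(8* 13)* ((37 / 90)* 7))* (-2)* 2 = -3746437 / 630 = -5946.73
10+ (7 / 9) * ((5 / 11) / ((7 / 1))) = 995 / 99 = 10.05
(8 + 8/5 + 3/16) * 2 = 783/40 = 19.58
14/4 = 7/2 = 3.50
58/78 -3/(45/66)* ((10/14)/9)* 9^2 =-7519/273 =-27.54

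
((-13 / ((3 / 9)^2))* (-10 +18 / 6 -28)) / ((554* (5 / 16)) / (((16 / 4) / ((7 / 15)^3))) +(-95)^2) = 88452000 / 195035011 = 0.45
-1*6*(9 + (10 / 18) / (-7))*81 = -30348 / 7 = -4335.43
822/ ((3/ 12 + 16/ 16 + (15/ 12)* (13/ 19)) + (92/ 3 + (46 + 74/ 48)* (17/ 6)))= 2248992/ 458207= 4.91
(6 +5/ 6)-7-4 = -25/ 6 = -4.17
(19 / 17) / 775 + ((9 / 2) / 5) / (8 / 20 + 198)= 0.01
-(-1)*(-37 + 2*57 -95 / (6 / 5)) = -13 / 6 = -2.17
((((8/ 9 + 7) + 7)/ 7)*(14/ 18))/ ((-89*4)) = -67/ 14418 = -0.00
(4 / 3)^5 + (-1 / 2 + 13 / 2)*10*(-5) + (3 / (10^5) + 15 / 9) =-7147099271 / 24300000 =-294.12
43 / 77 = 0.56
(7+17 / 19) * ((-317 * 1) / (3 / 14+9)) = -221900 / 817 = -271.60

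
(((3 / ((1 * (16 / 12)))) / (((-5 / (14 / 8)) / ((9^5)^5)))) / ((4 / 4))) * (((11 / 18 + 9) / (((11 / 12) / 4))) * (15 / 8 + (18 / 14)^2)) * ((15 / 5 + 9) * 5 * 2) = -10038129816457692382007980000.00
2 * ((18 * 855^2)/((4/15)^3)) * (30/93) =111024421875/248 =447679120.46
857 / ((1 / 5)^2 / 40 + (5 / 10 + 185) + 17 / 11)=9427000 / 2057511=4.58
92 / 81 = 1.14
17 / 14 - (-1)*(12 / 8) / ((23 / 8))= 559 / 322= 1.74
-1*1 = -1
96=96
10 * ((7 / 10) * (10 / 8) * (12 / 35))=3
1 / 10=0.10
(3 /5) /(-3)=-0.20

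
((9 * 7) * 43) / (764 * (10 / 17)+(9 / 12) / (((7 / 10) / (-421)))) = -644742 / 395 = -1632.26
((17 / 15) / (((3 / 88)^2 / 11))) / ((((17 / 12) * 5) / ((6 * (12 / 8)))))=340736 / 25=13629.44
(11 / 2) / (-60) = -11 / 120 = -0.09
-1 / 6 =-0.17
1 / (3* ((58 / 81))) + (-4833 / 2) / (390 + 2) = -129573 / 22736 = -5.70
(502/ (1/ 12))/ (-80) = -75.30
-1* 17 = -17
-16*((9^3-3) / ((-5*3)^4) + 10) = -2703872 / 16875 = -160.23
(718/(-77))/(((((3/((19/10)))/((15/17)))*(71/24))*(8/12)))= -245556/92939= -2.64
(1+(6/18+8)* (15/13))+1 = 151/13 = 11.62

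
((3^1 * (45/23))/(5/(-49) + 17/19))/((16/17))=237405/30176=7.87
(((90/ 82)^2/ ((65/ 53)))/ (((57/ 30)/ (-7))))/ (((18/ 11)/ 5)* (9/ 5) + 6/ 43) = -2961275625/ 596237252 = -4.97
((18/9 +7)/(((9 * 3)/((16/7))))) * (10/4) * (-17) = -680/21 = -32.38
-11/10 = -1.10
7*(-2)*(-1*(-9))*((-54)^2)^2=-1071385056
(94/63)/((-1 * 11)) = -94/693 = -0.14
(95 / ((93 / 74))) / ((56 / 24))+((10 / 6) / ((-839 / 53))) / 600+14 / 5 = 2306849203 / 65542680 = 35.20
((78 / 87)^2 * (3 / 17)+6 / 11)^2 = 11683448100 / 24732909289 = 0.47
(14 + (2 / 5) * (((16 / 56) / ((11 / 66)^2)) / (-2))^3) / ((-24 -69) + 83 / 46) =3187892 / 7194425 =0.44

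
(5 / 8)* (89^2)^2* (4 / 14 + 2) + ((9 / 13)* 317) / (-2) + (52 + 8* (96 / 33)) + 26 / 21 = 538328228261 / 6006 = 89631739.64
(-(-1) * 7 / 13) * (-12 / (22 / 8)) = -2.35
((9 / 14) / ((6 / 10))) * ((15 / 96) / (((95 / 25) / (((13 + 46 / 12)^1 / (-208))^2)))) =1275125 / 4419158016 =0.00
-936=-936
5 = 5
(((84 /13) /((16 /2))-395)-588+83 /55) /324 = -467459 /154440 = -3.03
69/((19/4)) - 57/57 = 13.53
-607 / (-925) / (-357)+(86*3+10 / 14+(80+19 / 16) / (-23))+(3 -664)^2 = 53126873797549 / 121522800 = 437176.18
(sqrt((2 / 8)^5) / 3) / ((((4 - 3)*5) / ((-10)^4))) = 125 / 6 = 20.83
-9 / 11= -0.82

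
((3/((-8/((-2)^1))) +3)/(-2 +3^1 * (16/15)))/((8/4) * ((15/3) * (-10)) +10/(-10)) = -25/808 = -0.03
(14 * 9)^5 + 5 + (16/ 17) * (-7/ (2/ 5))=539885479197/ 17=31757969364.53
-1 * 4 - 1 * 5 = -9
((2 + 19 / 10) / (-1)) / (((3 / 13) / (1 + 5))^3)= -342732 / 5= -68546.40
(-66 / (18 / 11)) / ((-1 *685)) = 121 / 2055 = 0.06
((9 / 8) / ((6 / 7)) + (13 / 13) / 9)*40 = 1025 / 18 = 56.94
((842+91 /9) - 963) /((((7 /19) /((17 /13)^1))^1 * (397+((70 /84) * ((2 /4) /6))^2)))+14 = 2436309098 /187284643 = 13.01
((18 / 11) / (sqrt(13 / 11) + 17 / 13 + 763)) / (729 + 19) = 581256 / 203075054633-1521 *sqrt(143) / 4467651201926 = 0.00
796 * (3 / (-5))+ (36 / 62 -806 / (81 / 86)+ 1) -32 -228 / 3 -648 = -26211983 / 12555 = -2087.77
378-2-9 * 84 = -380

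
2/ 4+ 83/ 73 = 239/ 146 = 1.64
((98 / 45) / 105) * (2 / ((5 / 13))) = 364 / 3375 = 0.11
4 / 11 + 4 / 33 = 16 / 33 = 0.48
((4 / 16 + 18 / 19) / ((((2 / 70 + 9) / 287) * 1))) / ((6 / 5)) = 4570475 / 144096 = 31.72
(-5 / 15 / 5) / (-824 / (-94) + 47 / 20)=-188 / 31347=-0.01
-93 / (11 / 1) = -93 / 11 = -8.45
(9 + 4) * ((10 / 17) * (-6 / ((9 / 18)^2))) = -3120 / 17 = -183.53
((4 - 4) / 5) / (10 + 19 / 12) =0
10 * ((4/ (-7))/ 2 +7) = 470/ 7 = 67.14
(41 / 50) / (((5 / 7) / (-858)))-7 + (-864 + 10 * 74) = -139498 / 125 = -1115.98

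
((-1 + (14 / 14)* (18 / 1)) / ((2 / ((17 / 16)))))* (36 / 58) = 2601 / 464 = 5.61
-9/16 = -0.56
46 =46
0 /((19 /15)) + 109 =109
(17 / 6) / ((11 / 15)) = 85 / 22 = 3.86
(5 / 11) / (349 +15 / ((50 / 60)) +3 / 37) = 0.00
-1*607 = -607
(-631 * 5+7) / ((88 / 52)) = -20462 / 11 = -1860.18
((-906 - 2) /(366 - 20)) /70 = -227 /6055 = -0.04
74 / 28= 37 / 14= 2.64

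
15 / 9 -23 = -64 / 3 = -21.33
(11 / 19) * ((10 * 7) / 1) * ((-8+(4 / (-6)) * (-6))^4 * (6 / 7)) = 168960 / 19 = 8892.63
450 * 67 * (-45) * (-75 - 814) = 1206150750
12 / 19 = 0.63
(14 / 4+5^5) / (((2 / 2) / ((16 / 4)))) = 12514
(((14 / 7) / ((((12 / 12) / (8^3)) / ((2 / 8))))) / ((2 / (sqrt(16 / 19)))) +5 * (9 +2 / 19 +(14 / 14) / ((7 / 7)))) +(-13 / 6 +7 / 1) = 6311 / 114 +512 * sqrt(19) / 19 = 172.82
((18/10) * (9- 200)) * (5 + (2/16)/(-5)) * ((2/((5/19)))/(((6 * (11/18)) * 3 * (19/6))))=-1026243/2750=-373.18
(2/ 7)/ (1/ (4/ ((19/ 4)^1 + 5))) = 32/ 273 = 0.12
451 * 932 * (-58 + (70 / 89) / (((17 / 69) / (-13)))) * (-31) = 1961632278848 / 1513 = 1296518360.11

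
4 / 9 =0.44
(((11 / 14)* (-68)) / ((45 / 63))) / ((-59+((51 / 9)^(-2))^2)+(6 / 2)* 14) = 15618427 / 3549440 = 4.40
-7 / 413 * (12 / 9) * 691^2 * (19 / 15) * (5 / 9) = -36288556 / 4779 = -7593.34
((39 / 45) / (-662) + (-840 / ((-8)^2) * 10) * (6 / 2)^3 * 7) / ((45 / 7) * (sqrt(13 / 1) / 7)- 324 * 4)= 24139955399 * sqrt(13) / 1779778919628 + 4731431258204 / 247191516615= 19.19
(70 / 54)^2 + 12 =9973 / 729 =13.68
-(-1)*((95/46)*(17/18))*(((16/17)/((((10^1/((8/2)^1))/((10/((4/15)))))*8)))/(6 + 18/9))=475/1104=0.43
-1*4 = -4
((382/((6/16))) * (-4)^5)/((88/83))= -32466944/33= -983846.79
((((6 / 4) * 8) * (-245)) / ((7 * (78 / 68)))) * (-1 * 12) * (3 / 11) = 1198.32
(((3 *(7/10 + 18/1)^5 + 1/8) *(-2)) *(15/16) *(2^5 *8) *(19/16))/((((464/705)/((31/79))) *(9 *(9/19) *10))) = -360824525344468717/6598080000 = -54686291.37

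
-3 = -3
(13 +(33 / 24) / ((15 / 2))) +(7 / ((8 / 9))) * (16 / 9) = 1631 / 60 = 27.18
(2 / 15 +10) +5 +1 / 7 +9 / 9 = 1709 / 105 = 16.28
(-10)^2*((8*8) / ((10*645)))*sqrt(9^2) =384 / 43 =8.93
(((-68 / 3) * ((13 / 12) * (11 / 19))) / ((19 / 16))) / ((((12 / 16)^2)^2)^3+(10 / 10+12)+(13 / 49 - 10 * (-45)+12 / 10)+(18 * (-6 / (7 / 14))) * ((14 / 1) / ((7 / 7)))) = 159878815416320 / 34181517348906219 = 0.00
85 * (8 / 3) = 226.67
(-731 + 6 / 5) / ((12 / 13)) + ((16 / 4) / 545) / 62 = -160289599 / 202740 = -790.62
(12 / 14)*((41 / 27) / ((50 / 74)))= 3034 / 1575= 1.93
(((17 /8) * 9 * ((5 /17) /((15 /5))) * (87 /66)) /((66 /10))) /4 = 725 /7744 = 0.09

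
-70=-70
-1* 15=-15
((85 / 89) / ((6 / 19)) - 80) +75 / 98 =-76.21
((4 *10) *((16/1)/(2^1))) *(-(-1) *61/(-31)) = -19520/31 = -629.68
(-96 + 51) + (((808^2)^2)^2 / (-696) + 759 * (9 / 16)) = -363346416947414309528375 / 1392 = -261024724818544762592.22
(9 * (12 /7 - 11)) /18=-65 /14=-4.64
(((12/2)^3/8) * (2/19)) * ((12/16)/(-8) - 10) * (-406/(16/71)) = 6615567/128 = 51684.12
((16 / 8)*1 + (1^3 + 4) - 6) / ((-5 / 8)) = -8 / 5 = -1.60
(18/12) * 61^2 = 11163/2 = 5581.50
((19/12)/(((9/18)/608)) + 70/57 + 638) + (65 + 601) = 184142/57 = 3230.56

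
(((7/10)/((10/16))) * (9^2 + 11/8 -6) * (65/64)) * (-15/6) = -55601/256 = -217.19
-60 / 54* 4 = -40 / 9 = -4.44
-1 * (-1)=1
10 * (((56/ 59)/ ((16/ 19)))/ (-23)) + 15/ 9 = 4790/ 4071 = 1.18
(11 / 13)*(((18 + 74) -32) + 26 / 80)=26543 / 520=51.04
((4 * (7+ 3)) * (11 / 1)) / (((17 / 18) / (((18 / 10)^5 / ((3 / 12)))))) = 374134464 / 10625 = 35212.66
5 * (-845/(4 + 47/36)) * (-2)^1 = 304200/191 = 1592.67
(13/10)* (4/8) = 13/20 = 0.65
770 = 770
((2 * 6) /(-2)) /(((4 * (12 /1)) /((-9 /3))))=3 /8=0.38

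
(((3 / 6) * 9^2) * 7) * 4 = 1134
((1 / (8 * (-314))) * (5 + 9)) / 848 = -7 / 1065088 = -0.00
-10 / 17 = -0.59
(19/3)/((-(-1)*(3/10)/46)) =8740/9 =971.11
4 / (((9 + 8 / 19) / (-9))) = -684 / 179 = -3.82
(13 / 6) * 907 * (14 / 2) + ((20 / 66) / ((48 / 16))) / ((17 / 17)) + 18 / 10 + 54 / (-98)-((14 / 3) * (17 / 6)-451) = 76512637 / 5390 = 14195.29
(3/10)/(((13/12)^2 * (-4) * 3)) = -18/845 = -0.02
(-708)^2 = 501264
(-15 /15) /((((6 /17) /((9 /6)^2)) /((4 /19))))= -51 /38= -1.34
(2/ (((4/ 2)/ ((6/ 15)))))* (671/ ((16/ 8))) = 671/ 5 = 134.20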